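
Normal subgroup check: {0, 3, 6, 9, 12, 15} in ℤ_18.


H = {0, 3, 6, 9, 12, 15} in ℤ_18
ℤ_18 is abelian; every subgroup of an abelian group is normal

Yes, normal subgroup


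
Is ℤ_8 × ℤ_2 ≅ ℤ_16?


Comparing ℤ_8 × ℤ_2 and ℤ_16:
gcd(8,2) = 2 ≠ 1. Max element order in ℤ_8×ℤ_2 is lcm(8,2) = 8 < 16, so it has no element of order 16

No, ℤ_8 × ℤ_2 ≇ ℤ_16


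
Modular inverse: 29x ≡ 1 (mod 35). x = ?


Use the extended Euclidean algorithm to write 1 = 29·s + 35·t; then s mod 35 is the inverse.
Euclidean algorithm:
  29 = 0·35 + 29
  35 = 1·29 + 6
  29 = 4·6 + 5
  6 = 1·5 + 1
  5 = 5·1 + 0
gcd(29,35) = 1
Back-substitution gives: 29·(-6) + 35·(5) = 1
So 29⁻¹ ≡ -6 ≡ 29 (mod 35)
Check: 29 × 29 = 841 ≡ 1 (mod 35) ✓

29⁻¹ ≡ 29 (mod 35)


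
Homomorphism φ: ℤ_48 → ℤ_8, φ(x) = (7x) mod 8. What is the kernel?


Kernel = preimage of identity
ker(φ) = {x ∈ ℤ_48 : 7x ≡ 0 (mod 8)}. Since 8 | 48, φ is well-defined. The kernel is the cyclic subgroup ⟨8⟩ of ℤ_48 (order 6), i.e. {0, 8, 16, 24, 32, 40}

ker(φ) = {0, 8, 16, 24, 32, 40}


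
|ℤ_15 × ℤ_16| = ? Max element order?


|ℤ_15 × ℤ_16| = 15 × 16 = 240
Max element order = lcm(15,16) = 240
Cyclic? Yes (gcd=1)

|ℤ_15×ℤ_16| = 240, max element order = 240


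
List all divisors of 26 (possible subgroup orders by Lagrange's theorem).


Lagrange's theorem: |H| divides |G|
|G| = 26
Divisors of 26: 1, 2, 13, 26

Possible subgroup orders: {1, 2, 13, 26}


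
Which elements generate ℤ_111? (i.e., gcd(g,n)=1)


g generates ℤ_n iff gcd(g,n) = 1
Prime factors of 111: 3, 37
Generators are g ∈ {1,...,110} not divisible by any of these primes.
Generators: {1, 2, 4, 5, 7, 8, 10, 11, 13, 14, 16, 17, 19, 20, 22, 23, 25, 26, 28, 29, 31, 32, 34, 35, 38, 40, 41, 43, 44, 46, 47, 49, 50, 52, 53, 55, 56, 58, 59, 61, 62, 64, 65, 67, 68, 70, 71, 73, 76, 77, 79, 80, 82, 83, 85, 86, 88, 89, 91, 92, 94, 95, 97, 98, 100, 101, 103, 104, 106, 107, 109, 110}
Number of generators = φ(111) = 72

Generators of ℤ_111 = {1, 2, 4, 5, 7, 8, 10, 11, 13, 14, 16, 17, 19, 20, 22, 23, 25, 26, 28, 29, 31, 32, 34, 35, 38, 40, 41, 43, 44, 46, 47, 49, 50, 52, 53, 55, 56, 58, 59, 61, 62, 64, 65, 67, 68, 70, 71, 73, 76, 77, 79, 80, 82, 83, 85, 86, 88, 89, 91, 92, 94, 95, 97, 98, 100, 101, 103, 104, 106, 107, 109, 110}


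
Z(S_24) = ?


Z(G) = {g ∈ G | gx = xg for all x ∈ G}
S_n is non-abelian for n ≥ 3; Z(S_24) is trivial

Z(S_24) = {e}


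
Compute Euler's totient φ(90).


Factor n: 90 = 2 × 3^2 × 5
φ(n) = n · ∏(1 - 1/p) over distinct primes p | n
φ(90) = 90 · (1 - 1/2) · (1 - 1/3) · (1 - 1/5) = 24

φ(90) = 24


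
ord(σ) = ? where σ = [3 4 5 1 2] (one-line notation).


Cycle decomposition: (1 3 5 2 4)
Cycle lengths: 5
Order = lcm(5) = 5

ord(σ) = 5


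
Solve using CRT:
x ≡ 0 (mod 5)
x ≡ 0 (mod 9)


m₁ = 5, m₂ = 9, gcd = 1, so CRT applies. M = m₁·m₂ = 45
Let M₁ = M/m₁ = 9, M₂ = M/m₂ = 5
Find y₁ ≡ M₁⁻¹ (mod m₁): 9⁻¹ ≡ 4 (mod 5)
Find y₂ ≡ M₂⁻¹ (mod m₂): 5⁻¹ ≡ 2 (mod 9)
x = a₁·M₁·y₁ + a₂·M₂·y₂ = 0·9·4 + 0·5·2 = 0
Reduce mod 45: x ≡ 0
Check: 0 mod 5 = 0 ✓, 0 mod 9 = 0 ✓

x ≡ 0 (mod 45)


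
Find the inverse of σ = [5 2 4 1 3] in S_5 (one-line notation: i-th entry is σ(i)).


To find σ⁻¹, swap domain and range:
σ(1) = 5 → σ⁻¹(5) = 1
σ(2) = 2 → σ⁻¹(2) = 2
σ(3) = 4 → σ⁻¹(4) = 3
σ(4) = 1 → σ⁻¹(1) = 4
σ(5) = 3 → σ⁻¹(3) = 5

σ⁻¹ = [4 2 5 3 1]


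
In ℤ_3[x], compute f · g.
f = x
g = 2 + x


Expand and collect like terms; reduce coefficients mod 3:
x^0: 0·2 = 0 ≡ 0 (mod 3)
x^1: 0·1 + 1·2 = 2 ≡ 2 (mod 3)
x^2: 1·1 = 1 ≡ 1 (mod 3)
Result: 2x + x^2

f · g = 2x + x^2


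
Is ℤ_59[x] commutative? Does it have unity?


ℤ_59 is a field (n prime), so ℤ_59[x] is a commutative integral domain with unity
Commutative: Yes
Integral domain: Yes
Has unity: Yes

ℤ_59[x]: Commutative=Yes, Unity=Yes


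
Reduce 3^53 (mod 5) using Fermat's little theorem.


Fermat's little theorem: if p is prime and gcd(a,p)=1, then a^(p-1) ≡ 1 (mod p)
p = 5 is prime, gcd(3,5) = 1
Reduce exponent: 53 mod 4 = 1
So 3^53 ≡ 3^1 (mod 5)
3^1 mod 5 = 3

3^53 ≡ 3 (mod 5)


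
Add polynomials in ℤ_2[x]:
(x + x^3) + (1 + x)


Add coefficients mod 2:
x^0: 0 + 1 = 1 (mod 2)
x^1: 1 + 1 = 0 (mod 2)
x^2: 0 + 0 = 0 (mod 2)
x^3: 1 + 0 = 1 (mod 2)
Result: 1 + x^3

f + g = 1 + x^3


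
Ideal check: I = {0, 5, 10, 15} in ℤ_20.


Check ideal conditions for I = {0, 5, 10, 15} in ℤ_20:
(1) I is an additive subgroup? Yes
(2) For r ∈ ℤ_20 and a ∈ I: r·a ∈ I? Yes

Yes, I is an ideal of ℤ_20


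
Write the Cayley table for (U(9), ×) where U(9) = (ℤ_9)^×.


Elements: {1, 2, 4, 5, 7, 8}
Operation: multiplication mod 9
Entry (a, b) = (a × b) mod 9

Cayley table:
  | 1 | 2 | 4 | 5 | 7 | 8
1 | 1 | 2 | 4 | 5 | 7 | 8
2 | 2 | 4 | 8 | 1 | 5 | 7
4 | 4 | 8 | 7 | 2 | 1 | 5
5 | 5 | 1 | 2 | 7 | 8 | 4
7 | 7 | 5 | 1 | 8 | 4 | 2
8 | 8 | 7 | 5 | 4 | 2 | 1


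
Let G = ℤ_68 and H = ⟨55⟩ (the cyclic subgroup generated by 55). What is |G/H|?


|⟨55⟩| = n / gcd(55, 68) = 68 / 1 = 68
H is normal (ℤ_68 is abelian).
|G/H| = |G| / |H| = 68 / 68 = 1

|G/H| = 1


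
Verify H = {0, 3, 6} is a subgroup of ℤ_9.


Subgroup test for H = {0, 3, 6} in (ℤ_9, +):
(1) 0 ∈ H? Yes
(2) Closure: for all a,b ∈ H, (a+b) mod 9 ∈ H? Yes
(3) Inverses: for all a ∈ H, -a mod 9 ∈ H? Yes

Yes, H is a subgroup of ℤ_9


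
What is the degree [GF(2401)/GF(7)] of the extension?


GF(2401) = GF(7^4), so the extension degree is 4

[GF(2401)/GF(7)] = 4


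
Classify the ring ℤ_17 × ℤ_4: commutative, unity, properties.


Direct product ring; commutative with unity (1,1); but (1,0)·(0,1) = (0,0) gives zero divisors, so not an integral domain
Commutative: Yes
Integral domain: No
Has unity: Yes

ℤ_17 × ℤ_4: Commutative=Yes, Unity=Yes


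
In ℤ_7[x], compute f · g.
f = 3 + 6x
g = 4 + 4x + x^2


Expand and collect like terms; reduce coefficients mod 7:
x^0: 3·4 = 12 ≡ 5 (mod 7)
x^1: 3·4 + 6·4 = 36 ≡ 1 (mod 7)
x^2: 3·1 + 6·4 = 27 ≡ 6 (mod 7)
x^3: 6·1 = 6 ≡ 6 (mod 7)
Result: 5 + x + 6x^2 + 6x^3

f · g = 5 + x + 6x^2 + 6x^3


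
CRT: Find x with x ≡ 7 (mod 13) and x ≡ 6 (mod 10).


m₁ = 13, m₂ = 10, gcd = 1, so CRT applies. M = m₁·m₂ = 130
Let M₁ = M/m₁ = 10, M₂ = M/m₂ = 13
Find y₁ ≡ M₁⁻¹ (mod m₁): 10⁻¹ ≡ 4 (mod 13)
Find y₂ ≡ M₂⁻¹ (mod m₂): 13⁻¹ ≡ 7 (mod 10)
x = a₁·M₁·y₁ + a₂·M₂·y₂ = 7·10·4 + 6·13·7 = 826
Reduce mod 130: x ≡ 46
Check: 46 mod 13 = 7 ✓, 46 mod 10 = 6 ✓

x ≡ 46 (mod 130)


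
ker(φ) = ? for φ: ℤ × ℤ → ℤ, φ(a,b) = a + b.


Kernel = preimage of identity
ker(φ) = {(a,b) ∈ ℤ² | a+b = 0} = {(a,-a) | a ∈ ℤ}

ker(φ) = {(a,-a) | a ∈ ℤ}


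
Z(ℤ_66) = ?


Z(G) = {g ∈ G | gx = xg for all x ∈ G}
ℤ_66 is abelian, so Z(G) = G

Z(ℤ_66) = ℤ_66


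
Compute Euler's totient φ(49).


Factor n: 49 = 7^2
φ(n) = n · ∏(1 - 1/p) over distinct primes p | n
φ(49) = 49 · (1 - 1/7) = 42

φ(49) = 42


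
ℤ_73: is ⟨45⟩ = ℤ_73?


g generates ℤ_n iff gcd(g, n) = 1
gcd(45, 73) = 1
Since gcd = 1, 45 is a generator.

Yes, 45 generates ℤ_73


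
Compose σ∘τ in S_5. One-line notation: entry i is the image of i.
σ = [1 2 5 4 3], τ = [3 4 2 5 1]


σ∘τ: apply τ first, then σ
1 →τ 3 →σ 5
2 →τ 4 →σ 4
3 →τ 2 →σ 2
4 →τ 5 →σ 3
5 →τ 1 →σ 1

σ∘τ = [5 4 2 3 1]


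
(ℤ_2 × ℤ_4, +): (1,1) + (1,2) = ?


Operation: componentwise addition mod (2, 4)
(1,1) + (1,2) = ((a₁+b₁) mod 2, (a₂+b₂) mod 4) with a = (1,1), b = (1,2)

(1,1) + (1,2) = (0,3)


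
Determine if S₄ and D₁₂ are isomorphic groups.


Comparing S₄ and D₁₂:
S₄ has trivial center; D₁₂ has center {e, r⁶}

No, S₄ ≇ D₁₂


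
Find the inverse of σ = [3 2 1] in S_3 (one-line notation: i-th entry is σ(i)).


To find σ⁻¹, swap domain and range:
σ(1) = 3 → σ⁻¹(3) = 1
σ(2) = 2 → σ⁻¹(2) = 2
σ(3) = 1 → σ⁻¹(1) = 3

σ⁻¹ = [3 2 1]


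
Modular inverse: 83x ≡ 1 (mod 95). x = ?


Use the extended Euclidean algorithm to write 1 = 83·s + 95·t; then s mod 95 is the inverse.
Euclidean algorithm:
  83 = 0·95 + 83
  95 = 1·83 + 12
  83 = 6·12 + 11
  12 = 1·11 + 1
  11 = 11·1 + 0
gcd(83,95) = 1
Back-substitution gives: 83·(-8) + 95·(7) = 1
So 83⁻¹ ≡ -8 ≡ 87 (mod 95)
Check: 83 × 87 = 7221 ≡ 1 (mod 95) ✓

83⁻¹ ≡ 87 (mod 95)


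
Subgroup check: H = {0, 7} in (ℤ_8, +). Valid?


Subgroup test for H = {0, 7} in (ℤ_8, +):
(1) 0 ∈ H? Yes
(2) Closure: for all a,b ∈ H, (a+b) mod 8 ∈ H? No  [counterexample: 7 + 7 = 6 ∉ H]
(3) Inverses: for all a ∈ H, -a mod 8 ∈ H? No

No, H is not a subgroup of ℤ_8


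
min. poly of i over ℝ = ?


i satisfies x² + 1 = 0, irreducible over ℝ

Minimal polynomial: x² + 1


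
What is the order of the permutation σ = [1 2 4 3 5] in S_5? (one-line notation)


Cycle decomposition: (3 4)
Cycle lengths: 2
Order = lcm(2) = 2

ord(σ) = 2


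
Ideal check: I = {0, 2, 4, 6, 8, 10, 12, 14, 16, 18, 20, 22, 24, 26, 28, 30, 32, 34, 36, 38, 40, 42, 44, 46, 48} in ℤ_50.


Check ideal conditions for I = {0, 2, 4, 6, 8, 10, 12, 14, 16, 18, 20, 22, 24, 26, 28, 30, 32, 34, 36, 38, 40, 42, 44, 46, 48} in ℤ_50:
(1) I is an additive subgroup? Yes
(2) For r ∈ ℤ_50 and a ∈ I: r·a ∈ I? Yes

Yes, I is an ideal of ℤ_50


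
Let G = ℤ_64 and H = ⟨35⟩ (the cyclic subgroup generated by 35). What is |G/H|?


|⟨35⟩| = n / gcd(35, 64) = 64 / 1 = 64
H is normal (ℤ_64 is abelian).
|G/H| = |G| / |H| = 64 / 64 = 1

|G/H| = 1


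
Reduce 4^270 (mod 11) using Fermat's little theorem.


Fermat's little theorem: if p is prime and gcd(a,p)=1, then a^(p-1) ≡ 1 (mod p)
p = 11 is prime, gcd(4,11) = 1
Reduce exponent: 270 mod 10 = 0
So 4^270 ≡ 4^0 (mod 11)
4^0 = 1

4^270 ≡ 1 (mod 11)


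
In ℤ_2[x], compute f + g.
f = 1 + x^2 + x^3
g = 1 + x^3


Add coefficients mod 2:
x^0: 1 + 1 = 0 (mod 2)
x^1: 0 + 0 = 0 (mod 2)
x^2: 1 + 0 = 1 (mod 2)
x^3: 1 + 1 = 0 (mod 2)
Result: x^2

f + g = x^2


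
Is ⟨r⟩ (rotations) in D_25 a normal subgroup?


H = ⟨r⟩ (rotations) in D_25
The rotation subgroup ⟨r⟩ has index 2 in D_25, so it is normal

Yes, normal subgroup


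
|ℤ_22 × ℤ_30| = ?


|A × B| = |A| · |B|
|ℤ_22 × ℤ_30| = 22 × 30 = 660

|ℤ_22 × ℤ_30| = 660


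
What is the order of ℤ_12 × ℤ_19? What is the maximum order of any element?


|ℤ_12 × ℤ_19| = 12 × 19 = 228
Max element order = lcm(12,19) = 228
Cyclic? Yes (gcd=1)

|ℤ_12×ℤ_19| = 228, max element order = 228


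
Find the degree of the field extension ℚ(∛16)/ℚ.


∛16 has minimal polynomial x³ - 16 (irreducible over ℚ since 16 is not a perfect cube)

[ℚ(∛16)/ℚ] = 3


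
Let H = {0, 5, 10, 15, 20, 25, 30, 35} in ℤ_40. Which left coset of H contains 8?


8 + H = {8 + h (mod 40) : h ∈ H}
8+0=8, 8+5=13, 8+10=18, 8+15=23, 8+20=28, 8+25=33, 8+30=38, 8+35=3
8 + H = {3, 8, 13, 18, 23, 28, 33, 38} = 3 + H

8 + H = {3, 8, 13, 18, 23, 28, 33, 38}


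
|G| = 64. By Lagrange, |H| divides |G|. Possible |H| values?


Lagrange's theorem: |H| divides |G|
|G| = 64
Divisors of 64: 1, 2, 4, 8, 16, 32, 64

Possible subgroup orders: {1, 2, 4, 8, 16, 32, 64}


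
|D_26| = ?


|D_n| = 2n (n rotations and n reflections)
|D_26| = 2×26 = 52

|D_26| = 52


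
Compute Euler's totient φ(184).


Factor n: 184 = 2^3 × 23
φ(n) = n · ∏(1 - 1/p) over distinct primes p | n
φ(184) = 184 · (1 - 1/2) · (1 - 1/23) = 88

φ(184) = 88


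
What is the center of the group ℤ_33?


Z(G) = {g ∈ G | gx = xg for all x ∈ G}
ℤ_33 is abelian, so Z(G) = G

Z(ℤ_33) = ℤ_33


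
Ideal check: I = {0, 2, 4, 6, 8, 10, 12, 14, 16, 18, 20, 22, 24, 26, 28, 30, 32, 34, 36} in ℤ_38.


Check ideal conditions for I = {0, 2, 4, 6, 8, 10, 12, 14, 16, 18, 20, 22, 24, 26, 28, 30, 32, 34, 36} in ℤ_38:
(1) I is an additive subgroup? Yes
(2) For r ∈ ℤ_38 and a ∈ I: r·a ∈ I? Yes

Yes, I is an ideal of ℤ_38


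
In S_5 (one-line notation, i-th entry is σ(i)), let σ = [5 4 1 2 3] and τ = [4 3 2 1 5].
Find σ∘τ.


σ∘τ: apply τ first, then σ
1 →τ 4 →σ 2
2 →τ 3 →σ 1
3 →τ 2 →σ 4
4 →τ 1 →σ 5
5 →τ 5 →σ 3

σ∘τ = [2 1 4 5 3]


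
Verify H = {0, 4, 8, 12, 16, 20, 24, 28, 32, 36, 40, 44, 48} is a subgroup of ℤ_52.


Subgroup test for H = {0, 4, 8, 12, 16, 20, 24, 28, 32, 36, 40, 44, 48} in (ℤ_52, +):
(1) 0 ∈ H? Yes
(2) Closure: for all a,b ∈ H, (a+b) mod 52 ∈ H? Yes
(3) Inverses: for all a ∈ H, -a mod 52 ∈ H? Yes

Yes, H is a subgroup of ℤ_52


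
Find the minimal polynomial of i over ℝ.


i satisfies x² + 1 = 0, irreducible over ℝ

Minimal polynomial: x² + 1


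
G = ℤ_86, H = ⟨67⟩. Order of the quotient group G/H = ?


|⟨67⟩| = n / gcd(67, 86) = 86 / 1 = 86
H is normal (ℤ_86 is abelian).
|G/H| = |G| / |H| = 86 / 86 = 1

|G/H| = 1


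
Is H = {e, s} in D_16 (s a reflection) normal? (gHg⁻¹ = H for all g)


H = {e, s} in D_16 (s a reflection)
r·s·r⁻¹ = sr⁻² ≠ s for n ≥ 3, so {e, s} is not closed under conjugation

No, not a normal subgroup


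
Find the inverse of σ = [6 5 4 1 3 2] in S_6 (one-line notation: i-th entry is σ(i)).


To find σ⁻¹, swap domain and range:
σ(1) = 6 → σ⁻¹(6) = 1
σ(2) = 5 → σ⁻¹(5) = 2
σ(3) = 4 → σ⁻¹(4) = 3
σ(4) = 1 → σ⁻¹(1) = 4
σ(5) = 3 → σ⁻¹(3) = 5
σ(6) = 2 → σ⁻¹(2) = 6

σ⁻¹ = [4 6 5 3 2 1]


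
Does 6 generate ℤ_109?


g generates ℤ_n iff gcd(g, n) = 1
gcd(6, 109) = 1
Since gcd = 1, 6 is a generator.

Yes, 6 generates ℤ_109


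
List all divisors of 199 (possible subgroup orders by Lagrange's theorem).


Lagrange's theorem: |H| divides |G|
|G| = 199
Divisors of 199: 1, 199

Possible subgroup orders: {1, 199}


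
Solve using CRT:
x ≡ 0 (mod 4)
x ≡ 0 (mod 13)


m₁ = 4, m₂ = 13, gcd = 1, so CRT applies. M = m₁·m₂ = 52
Let M₁ = M/m₁ = 13, M₂ = M/m₂ = 4
Find y₁ ≡ M₁⁻¹ (mod m₁): 13⁻¹ ≡ 1 (mod 4)
Find y₂ ≡ M₂⁻¹ (mod m₂): 4⁻¹ ≡ 10 (mod 13)
x = a₁·M₁·y₁ + a₂·M₂·y₂ = 0·13·1 + 0·4·10 = 0
Reduce mod 52: x ≡ 0
Check: 0 mod 4 = 0 ✓, 0 mod 13 = 0 ✓

x ≡ 0 (mod 52)


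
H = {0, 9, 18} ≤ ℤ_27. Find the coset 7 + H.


7 + H = {7 + h (mod 27) : h ∈ H}
7+0=7, 7+9=16, 7+18=25

7 + H = {7, 16, 25}


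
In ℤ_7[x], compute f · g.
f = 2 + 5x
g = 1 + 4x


Expand and collect like terms; reduce coefficients mod 7:
x^0: 2·1 = 2 ≡ 2 (mod 7)
x^1: 2·4 + 5·1 = 13 ≡ 6 (mod 7)
x^2: 5·4 = 20 ≡ 6 (mod 7)
Result: 2 + 6x + 6x^2

f · g = 2 + 6x + 6x^2


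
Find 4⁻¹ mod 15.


Use the extended Euclidean algorithm to write 1 = 4·s + 15·t; then s mod 15 is the inverse.
Euclidean algorithm:
  4 = 0·15 + 4
  15 = 3·4 + 3
  4 = 1·3 + 1
  3 = 3·1 + 0
gcd(4,15) = 1
Back-substitution gives: 4·(4) + 15·(-1) = 1
So 4⁻¹ ≡ 4 ≡ 4 (mod 15)
Check: 4 × 4 = 16 ≡ 1 (mod 15) ✓

4⁻¹ ≡ 4 (mod 15)


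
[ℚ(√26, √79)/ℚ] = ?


[ℚ(√26,√79):ℚ] = [ℚ(√26,√79):ℚ(√26)]·[ℚ(√26):ℚ] = 2·2 = 4

[ℚ(√26, √79)/ℚ] = 4


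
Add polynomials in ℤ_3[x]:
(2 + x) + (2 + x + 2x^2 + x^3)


Add coefficients mod 3:
x^0: 2 + 2 = 1 (mod 3)
x^1: 1 + 1 = 2 (mod 3)
x^2: 0 + 2 = 2 (mod 3)
x^3: 0 + 1 = 1 (mod 3)
Result: 1 + 2x + 2x^2 + x^3

f + g = 1 + 2x + 2x^2 + x^3


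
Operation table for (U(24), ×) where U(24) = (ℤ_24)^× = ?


Elements: {1, 5, 7, 11, 13, 17, 19, 23}
Operation: multiplication mod 24
Entry (a, b) = (a × b) mod 24

Cayley table:
   |  1 |  5 |  7 | 11 | 13 | 17 | 19 | 23
 1 |  1 |  5 |  7 | 11 | 13 | 17 | 19 | 23
 5 |  5 |  1 | 11 |  7 | 17 | 13 | 23 | 19
 7 |  7 | 11 |  1 |  5 | 19 | 23 | 13 | 17
11 | 11 |  7 |  5 |  1 | 23 | 19 | 17 | 13
13 | 13 | 17 | 19 | 23 |  1 |  5 |  7 | 11
17 | 17 | 13 | 23 | 19 |  5 |  1 | 11 |  7
19 | 19 | 23 | 13 | 17 |  7 | 11 |  1 |  5
23 | 23 | 19 | 17 | 13 | 11 |  7 |  5 |  1


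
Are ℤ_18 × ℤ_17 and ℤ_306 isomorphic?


Comparing ℤ_18 × ℤ_17 and ℤ_306:
gcd(18,17) = 1, so ℤ_18 × ℤ_17 ≅ ℤ_306 (CRT)

Yes, ℤ_18 × ℤ_17 ≅ ℤ_306


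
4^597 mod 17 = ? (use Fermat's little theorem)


Fermat's little theorem: if p is prime and gcd(a,p)=1, then a^(p-1) ≡ 1 (mod p)
p = 17 is prime, gcd(4,17) = 1
Reduce exponent: 597 mod 16 = 5
So 4^597 ≡ 4^5 (mod 17)
4^5 mod 17 = 4

4^597 ≡ 4 (mod 17)


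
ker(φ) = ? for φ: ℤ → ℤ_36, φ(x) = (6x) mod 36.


Kernel = preimage of identity
ker(φ) = {x ∈ ℤ : 6x ≡ 0 (mod 36)}. gcd(6,36) = 6, so 6x ≡ 0 (mod 36) ⟺ x ≡ 0 (mod 36/6 = 6). Hence ker(φ) = 6ℤ

ker(φ) = 6ℤ


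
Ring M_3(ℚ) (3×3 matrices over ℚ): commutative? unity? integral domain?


Matrix multiplication is non-commutative for n ≥ 2; the identity matrix I is the unity; singular matrices give zero divisors, so not an integral domain
Commutative: No
Integral domain: No
Has unity: Yes

M_3(ℚ) (3×3 matrices over ℚ): Commutative=No, Unity=Yes


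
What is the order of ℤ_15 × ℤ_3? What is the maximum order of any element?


|ℤ_15 × ℤ_3| = 15 × 3 = 45
Max element order = lcm(15,3) = 15
Cyclic? No (gcd=3)

|ℤ_15×ℤ_3| = 45, max element order = 15


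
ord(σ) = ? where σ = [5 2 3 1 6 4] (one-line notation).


Cycle decomposition: (1 5 6 4)
Cycle lengths: 4
Order = lcm(4) = 4

ord(σ) = 4


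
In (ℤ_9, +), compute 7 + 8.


Operation: addition mod 9
7 + 8 = (a + b) mod 9 with a = 7, b = 8

7 + 8 = 6


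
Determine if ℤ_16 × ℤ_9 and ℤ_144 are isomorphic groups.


Comparing ℤ_16 × ℤ_9 and ℤ_144:
gcd(16,9) = 1, so ℤ_16 × ℤ_9 ≅ ℤ_144 (CRT)

Yes, ℤ_16 × ℤ_9 ≅ ℤ_144


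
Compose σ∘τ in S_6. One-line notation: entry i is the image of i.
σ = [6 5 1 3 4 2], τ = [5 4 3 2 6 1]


σ∘τ: apply τ first, then σ
1 →τ 5 →σ 4
2 →τ 4 →σ 3
3 →τ 3 →σ 1
4 →τ 2 →σ 5
5 →τ 6 →σ 2
6 →τ 1 →σ 6

σ∘τ = [4 3 1 5 2 6]


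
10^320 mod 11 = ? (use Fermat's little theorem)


Fermat's little theorem: if p is prime and gcd(a,p)=1, then a^(p-1) ≡ 1 (mod p)
p = 11 is prime, gcd(10,11) = 1
Reduce exponent: 320 mod 10 = 0
So 10^320 ≡ 10^0 (mod 11)
10^0 = 1

10^320 ≡ 1 (mod 11)


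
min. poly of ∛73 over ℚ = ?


∛73 satisfies x³ - 73 = 0, irreducible over ℚ (no rational root; 73 is not a perfect cube)

Minimal polynomial: x³ - 73


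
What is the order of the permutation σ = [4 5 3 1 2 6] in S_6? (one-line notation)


Cycle decomposition: (1 4) (2 5)
Cycle lengths: 2, 2
Order = lcm(2, 2) = 2

ord(σ) = 2


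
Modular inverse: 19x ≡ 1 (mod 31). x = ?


Use the extended Euclidean algorithm to write 1 = 19·s + 31·t; then s mod 31 is the inverse.
Euclidean algorithm:
  19 = 0·31 + 19
  31 = 1·19 + 12
  19 = 1·12 + 7
  12 = 1·7 + 5
  7 = 1·5 + 2
  5 = 2·2 + 1
  2 = 2·1 + 0
gcd(19,31) = 1
Back-substitution gives: 19·(-13) + 31·(8) = 1
So 19⁻¹ ≡ -13 ≡ 18 (mod 31)
Check: 19 × 18 = 342 ≡ 1 (mod 31) ✓

19⁻¹ ≡ 18 (mod 31)


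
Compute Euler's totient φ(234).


Factor n: 234 = 2 × 3^2 × 13
φ(n) = n · ∏(1 - 1/p) over distinct primes p | n
φ(234) = 234 · (1 - 1/2) · (1 - 1/3) · (1 - 1/13) = 72

φ(234) = 72


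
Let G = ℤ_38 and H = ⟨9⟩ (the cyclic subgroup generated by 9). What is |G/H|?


|⟨9⟩| = n / gcd(9, 38) = 38 / 1 = 38
H is normal (ℤ_38 is abelian).
|G/H| = |G| / |H| = 38 / 38 = 1

|G/H| = 1


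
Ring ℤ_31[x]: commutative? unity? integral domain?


ℤ_31 is a field (n prime), so ℤ_31[x] is a commutative integral domain with unity
Commutative: Yes
Integral domain: Yes
Has unity: Yes

ℤ_31[x]: Commutative=Yes, Unity=Yes


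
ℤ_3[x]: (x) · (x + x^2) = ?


Expand and collect like terms; reduce coefficients mod 3:
x^0: 0·0 = 0 ≡ 0 (mod 3)
x^1: 0·1 + 1·0 = 0 ≡ 0 (mod 3)
x^2: 0·1 + 1·1 = 1 ≡ 1 (mod 3)
x^3: 1·1 = 1 ≡ 1 (mod 3)
Result: x^2 + x^3

f · g = x^2 + x^3


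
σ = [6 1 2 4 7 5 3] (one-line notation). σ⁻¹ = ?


To find σ⁻¹, swap domain and range:
σ(1) = 6 → σ⁻¹(6) = 1
σ(2) = 1 → σ⁻¹(1) = 2
σ(3) = 2 → σ⁻¹(2) = 3
σ(4) = 4 → σ⁻¹(4) = 4
σ(5) = 7 → σ⁻¹(7) = 5
σ(6) = 5 → σ⁻¹(5) = 6
σ(7) = 3 → σ⁻¹(3) = 7

σ⁻¹ = [2 3 7 4 6 1 5]


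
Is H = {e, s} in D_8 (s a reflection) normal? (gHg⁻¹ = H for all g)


H = {e, s} in D_8 (s a reflection)
r·s·r⁻¹ = sr⁻² ≠ s for n ≥ 3, so {e, s} is not closed under conjugation

No, not a normal subgroup


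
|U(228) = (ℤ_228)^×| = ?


U(n) is the group of units mod n; |U(n)| = φ(n)
|U(228)| = φ(228) = 72

|U(228) = (ℤ_228)^×| = 72


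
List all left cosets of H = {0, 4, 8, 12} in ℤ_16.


H = {0, 4, 8, 12}, |H| = 4
Number of cosets = |G|/|H| = 16/4 = 4
0 + H = {0, 4, 8, 12}
1 + H = {1, 5, 9, 13}
2 + H = {2, 6, 10, 14}
3 + H = {3, 7, 11, 15}

Cosets: 0+H={0,4,8,12}; 1+H={1,5,9,13}; 2+H={2,6,10,14}; 3+H={3,7,11,15}


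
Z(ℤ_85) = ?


Z(G) = {g ∈ G | gx = xg for all x ∈ G}
ℤ_85 is abelian, so Z(G) = G

Z(ℤ_85) = ℤ_85


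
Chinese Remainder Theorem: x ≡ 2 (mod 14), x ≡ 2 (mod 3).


m₁ = 14, m₂ = 3, gcd = 1, so CRT applies. M = m₁·m₂ = 42
Let M₁ = M/m₁ = 3, M₂ = M/m₂ = 14
Find y₁ ≡ M₁⁻¹ (mod m₁): 3⁻¹ ≡ 5 (mod 14)
Find y₂ ≡ M₂⁻¹ (mod m₂): 14⁻¹ ≡ 2 (mod 3)
x = a₁·M₁·y₁ + a₂·M₂·y₂ = 2·3·5 + 2·14·2 = 86
Reduce mod 42: x ≡ 2
Check: 2 mod 14 = 2 ✓, 2 mod 3 = 2 ✓

x ≡ 2 (mod 42)


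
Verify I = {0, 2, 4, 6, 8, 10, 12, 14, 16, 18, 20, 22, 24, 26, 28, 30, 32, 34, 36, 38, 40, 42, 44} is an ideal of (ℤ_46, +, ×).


Check ideal conditions for I = {0, 2, 4, 6, 8, 10, 12, 14, 16, 18, 20, 22, 24, 26, 28, 30, 32, 34, 36, 38, 40, 42, 44} in ℤ_46:
(1) I is an additive subgroup? Yes
(2) For r ∈ ℤ_46 and a ∈ I: r·a ∈ I? Yes

Yes, I is an ideal of ℤ_46


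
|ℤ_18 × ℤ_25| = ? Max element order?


|ℤ_18 × ℤ_25| = 18 × 25 = 450
Max element order = lcm(18,25) = 450
Cyclic? Yes (gcd=1)

|ℤ_18×ℤ_25| = 450, max element order = 450


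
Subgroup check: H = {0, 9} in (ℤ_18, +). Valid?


Subgroup test for H = {0, 9} in (ℤ_18, +):
(1) 0 ∈ H? Yes
(2) Closure: for all a,b ∈ H, (a+b) mod 18 ∈ H? Yes
(3) Inverses: for all a ∈ H, -a mod 18 ∈ H? Yes

Yes, H is a subgroup of ℤ_18


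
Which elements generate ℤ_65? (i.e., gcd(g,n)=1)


g generates ℤ_n iff gcd(g,n) = 1
Prime factors of 65: 5, 13
Generators are g ∈ {1,...,64} not divisible by any of these primes.
Generators: {1, 2, 3, 4, 6, 7, 8, 9, 11, 12, 14, 16, 17, 18, 19, 21, 22, 23, 24, 27, 28, 29, 31, 32, 33, 34, 36, 37, 38, 41, 42, 43, 44, 46, 47, 48, 49, 51, 53, 54, 56, 57, 58, 59, 61, 62, 63, 64}
Number of generators = φ(65) = 48

Generators of ℤ_65 = {1, 2, 3, 4, 6, 7, 8, 9, 11, 12, 14, 16, 17, 18, 19, 21, 22, 23, 24, 27, 28, 29, 31, 32, 33, 34, 36, 37, 38, 41, 42, 43, 44, 46, 47, 48, 49, 51, 53, 54, 56, 57, 58, 59, 61, 62, 63, 64}


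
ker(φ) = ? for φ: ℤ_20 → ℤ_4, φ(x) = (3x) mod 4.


Kernel = preimage of identity
ker(φ) = {x ∈ ℤ_20 : 3x ≡ 0 (mod 4)}. Since 4 | 20, φ is well-defined. The kernel is the cyclic subgroup ⟨4⟩ of ℤ_20 (order 5), i.e. {0, 4, 8, 12, 16}

ker(φ) = {0, 4, 8, 12, 16}


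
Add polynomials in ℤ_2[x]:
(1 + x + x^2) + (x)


Add coefficients mod 2:
x^0: 1 + 0 = 1 (mod 2)
x^1: 1 + 1 = 0 (mod 2)
x^2: 1 + 0 = 1 (mod 2)
Result: 1 + x^2

f + g = 1 + x^2


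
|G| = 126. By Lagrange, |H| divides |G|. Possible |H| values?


Lagrange's theorem: |H| divides |G|
|G| = 126
Divisors of 126: 1, 2, 3, 6, 7, 9, 14, 18, 21, 42, 63, 126

Possible subgroup orders: {1, 2, 3, 6, 7, 9, 14, 18, 21, 42, 63, 126}


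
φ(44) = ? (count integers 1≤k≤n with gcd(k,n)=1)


Factor n: 44 = 2^2 × 11
φ(n) = n · ∏(1 - 1/p) over distinct primes p | n
φ(44) = 44 · (1 - 1/2) · (1 - 1/11) = 20

φ(44) = 20


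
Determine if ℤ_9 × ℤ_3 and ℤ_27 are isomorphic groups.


Comparing ℤ_9 × ℤ_3 and ℤ_27:
gcd(9,3) = 3 ≠ 1. Max element order in ℤ_9×ℤ_3 is lcm(9,3) = 9 < 27, so it has no element of order 27

No, ℤ_9 × ℤ_3 ≇ ℤ_27


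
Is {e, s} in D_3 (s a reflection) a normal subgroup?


H = {e, s} in D_3 (s a reflection)
r·s·r⁻¹ = sr⁻² ≠ s for n ≥ 3, so {e, s} is not closed under conjugation

No, not a normal subgroup


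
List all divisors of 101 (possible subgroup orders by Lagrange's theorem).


Lagrange's theorem: |H| divides |G|
|G| = 101
Divisors of 101: 1, 101

Possible subgroup orders: {1, 101}


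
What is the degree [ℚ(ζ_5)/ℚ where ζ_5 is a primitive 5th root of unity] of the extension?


[ℚ(ζ_n):ℚ] = deg Φ_n(x) = φ(n). Here φ(5) = 4

[ℚ(ζ_5)/ℚ where ζ_5 is a primitive 5th root of unity] = 4


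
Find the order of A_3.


|A_n| = n!/2 (even permutations)
|A_3| = 3!/2 = 6/2 = 3

|A_3| = 3


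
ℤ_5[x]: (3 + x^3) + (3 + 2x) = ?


Add coefficients mod 5:
x^0: 3 + 3 = 1 (mod 5)
x^1: 0 + 2 = 2 (mod 5)
x^2: 0 + 0 = 0 (mod 5)
x^3: 1 + 0 = 1 (mod 5)
Result: 1 + 2x + x^3

f + g = 1 + 2x + x^3


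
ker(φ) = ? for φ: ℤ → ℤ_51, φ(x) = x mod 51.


Kernel = preimage of identity
ker(φ) = {x ∈ ℤ : x ≡ 0 (mod 51)} = 51ℤ = {0, ±51, ±102, ...}

ker(φ) = 51ℤ


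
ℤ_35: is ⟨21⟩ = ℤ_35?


g generates ℤ_n iff gcd(g, n) = 1
gcd(21, 35) = 7
Since gcd = 7 ≠ 1, ⟨21⟩ has order 5 < 35, so 21 is not a generator.

No, 21 does not generate ℤ_35


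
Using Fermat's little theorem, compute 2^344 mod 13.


Fermat's little theorem: if p is prime and gcd(a,p)=1, then a^(p-1) ≡ 1 (mod p)
p = 13 is prime, gcd(2,13) = 1
Reduce exponent: 344 mod 12 = 8
So 2^344 ≡ 2^8 (mod 13)
2^8 mod 13 = 9

2^344 ≡ 9 (mod 13)


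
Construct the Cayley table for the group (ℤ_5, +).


Elements: {0, 1, 2, 3, 4}
Operation: addition mod 5
Entry (a, b) = (a + b) mod 5

Cayley table:
  | 0 | 1 | 2 | 3 | 4
0 | 0 | 1 | 2 | 3 | 4
1 | 1 | 2 | 3 | 4 | 0
2 | 2 | 3 | 4 | 0 | 1
3 | 3 | 4 | 0 | 1 | 2
4 | 4 | 0 | 1 | 2 | 3


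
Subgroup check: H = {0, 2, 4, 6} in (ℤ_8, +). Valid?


Subgroup test for H = {0, 2, 4, 6} in (ℤ_8, +):
(1) 0 ∈ H? Yes
(2) Closure: for all a,b ∈ H, (a+b) mod 8 ∈ H? Yes
(3) Inverses: for all a ∈ H, -a mod 8 ∈ H? Yes

Yes, H is a subgroup of ℤ_8


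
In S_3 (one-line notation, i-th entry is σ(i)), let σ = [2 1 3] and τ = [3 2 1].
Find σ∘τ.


σ∘τ: apply τ first, then σ
1 →τ 3 →σ 3
2 →τ 2 →σ 1
3 →τ 1 →σ 2

σ∘τ = [3 1 2]


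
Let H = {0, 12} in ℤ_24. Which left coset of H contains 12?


12 + H = {12 + h (mod 24) : h ∈ H}
12+0=12, 12+12=0
12 + H = {0, 12} = 0 + H

12 + H = {0, 12}


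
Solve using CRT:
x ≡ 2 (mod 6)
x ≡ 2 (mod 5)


m₁ = 6, m₂ = 5, gcd = 1, so CRT applies. M = m₁·m₂ = 30
Let M₁ = M/m₁ = 5, M₂ = M/m₂ = 6
Find y₁ ≡ M₁⁻¹ (mod m₁): 5⁻¹ ≡ 5 (mod 6)
Find y₂ ≡ M₂⁻¹ (mod m₂): 6⁻¹ ≡ 1 (mod 5)
x = a₁·M₁·y₁ + a₂·M₂·y₂ = 2·5·5 + 2·6·1 = 62
Reduce mod 30: x ≡ 2
Check: 2 mod 6 = 2 ✓, 2 mod 5 = 2 ✓

x ≡ 2 (mod 30)


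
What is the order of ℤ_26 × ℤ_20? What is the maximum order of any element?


|ℤ_26 × ℤ_20| = 26 × 20 = 520
Max element order = lcm(26,20) = 260
Cyclic? No (gcd=2)

|ℤ_26×ℤ_20| = 520, max element order = 260


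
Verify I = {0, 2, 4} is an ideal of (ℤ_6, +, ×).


Check ideal conditions for I = {0, 2, 4} in ℤ_6:
(1) I is an additive subgroup? Yes
(2) For r ∈ ℤ_6 and a ∈ I: r·a ∈ I? Yes

Yes, I is an ideal of ℤ_6


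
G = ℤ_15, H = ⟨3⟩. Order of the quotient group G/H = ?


|⟨3⟩| = n / gcd(3, 15) = 15 / 3 = 5
H is normal (ℤ_15 is abelian).
|G/H| = |G| / |H| = 15 / 5 = 3

|G/H| = 3


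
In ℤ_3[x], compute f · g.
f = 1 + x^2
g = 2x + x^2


Expand and collect like terms; reduce coefficients mod 3:
x^0: 1·0 = 0 ≡ 0 (mod 3)
x^1: 1·2 + 0·0 = 2 ≡ 2 (mod 3)
x^2: 1·1 + 0·2 + 1·0 = 1 ≡ 1 (mod 3)
x^3: 0·1 + 1·2 = 2 ≡ 2 (mod 3)
x^4: 1·1 = 1 ≡ 1 (mod 3)
Result: 2x + x^2 + 2x^3 + x^4

f · g = 2x + x^2 + 2x^3 + x^4


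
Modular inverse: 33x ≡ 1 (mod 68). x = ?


Use the extended Euclidean algorithm to write 1 = 33·s + 68·t; then s mod 68 is the inverse.
Euclidean algorithm:
  33 = 0·68 + 33
  68 = 2·33 + 2
  33 = 16·2 + 1
  2 = 2·1 + 0
gcd(33,68) = 1
Back-substitution gives: 33·(33) + 68·(-16) = 1
So 33⁻¹ ≡ 33 ≡ 33 (mod 68)
Check: 33 × 33 = 1089 ≡ 1 (mod 68) ✓

33⁻¹ ≡ 33 (mod 68)


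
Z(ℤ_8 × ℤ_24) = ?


Z(G) = {g ∈ G | gx = xg for all x ∈ G}
Direct product of abelian groups is abelian, so Z(G) = G

Z(ℤ_8 × ℤ_24) = ℤ_8 × ℤ_24


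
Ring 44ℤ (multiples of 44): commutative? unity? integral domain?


44ℤ is a commutative ring under +,× but has no multiplicative identity (1 ∉ 44ℤ); it has no zero divisors, but without unity it is not an integral domain
Commutative: Yes
Integral domain: No
Has unity: No

44ℤ (multiples of 44): Commutative=Yes, Unity=No


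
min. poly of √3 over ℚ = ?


√3 satisfies x² - 3 = 0, irreducible over ℚ since 3 is squarefree

Minimal polynomial: x² - 3


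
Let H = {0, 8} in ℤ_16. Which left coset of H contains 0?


0 + H = {0 + h (mod 16) : h ∈ H}
0+0=0, 0+8=8

0 + H = {0, 8}


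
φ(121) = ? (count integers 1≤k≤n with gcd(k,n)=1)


Factor n: 121 = 11^2
φ(n) = n · ∏(1 - 1/p) over distinct primes p | n
φ(121) = 121 · (1 - 1/11) = 110

φ(121) = 110


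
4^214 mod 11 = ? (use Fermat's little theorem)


Fermat's little theorem: if p is prime and gcd(a,p)=1, then a^(p-1) ≡ 1 (mod p)
p = 11 is prime, gcd(4,11) = 1
Reduce exponent: 214 mod 10 = 4
So 4^214 ≡ 4^4 (mod 11)
4^4 mod 11 = 3

4^214 ≡ 3 (mod 11)


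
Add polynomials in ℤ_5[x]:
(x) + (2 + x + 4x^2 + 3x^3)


Add coefficients mod 5:
x^0: 0 + 2 = 2 (mod 5)
x^1: 1 + 1 = 2 (mod 5)
x^2: 0 + 4 = 4 (mod 5)
x^3: 0 + 3 = 3 (mod 5)
Result: 2 + 2x + 4x^2 + 3x^3

f + g = 2 + 2x + 4x^2 + 3x^3


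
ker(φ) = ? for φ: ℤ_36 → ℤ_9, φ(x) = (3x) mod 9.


Kernel = preimage of identity
ker(φ) = {x ∈ ℤ_36 : 3x ≡ 0 (mod 9)}. Since 9 | 36, φ is well-defined. The kernel is the cyclic subgroup ⟨3⟩ of ℤ_36 (order 12), i.e. {0, 3, 6, 9, 12, 15, 18, 21, 24, 27, 30, 33}

ker(φ) = {0, 3, 6, 9, 12, 15, 18, 21, 24, 27, 30, 33}


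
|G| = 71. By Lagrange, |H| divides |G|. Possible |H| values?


Lagrange's theorem: |H| divides |G|
|G| = 71
Divisors of 71: 1, 71

Possible subgroup orders: {1, 71}


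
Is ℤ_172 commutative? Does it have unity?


ℤ_172 is a commutative ring with unity 1; 172 = 2×86 is composite, so 2·86 ≡ 0 gives zero divisors (not an integral domain)
Commutative: Yes
Integral domain: No
Has unity: Yes

ℤ_172: Commutative=Yes, Unity=Yes


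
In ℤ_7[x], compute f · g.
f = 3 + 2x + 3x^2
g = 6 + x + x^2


Expand and collect like terms; reduce coefficients mod 7:
x^0: 3·6 = 18 ≡ 4 (mod 7)
x^1: 3·1 + 2·6 = 15 ≡ 1 (mod 7)
x^2: 3·1 + 2·1 + 3·6 = 23 ≡ 2 (mod 7)
x^3: 2·1 + 3·1 = 5 ≡ 5 (mod 7)
x^4: 3·1 = 3 ≡ 3 (mod 7)
Result: 4 + x + 2x^2 + 5x^3 + 3x^4

f · g = 4 + x + 2x^2 + 5x^3 + 3x^4


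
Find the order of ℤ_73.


ℤ_n has n elements.

|ℤ_73| = 73


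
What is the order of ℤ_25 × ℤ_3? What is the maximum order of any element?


|ℤ_25 × ℤ_3| = 25 × 3 = 75
Max element order = lcm(25,3) = 75
Cyclic? Yes (gcd=1)

|ℤ_25×ℤ_3| = 75, max element order = 75


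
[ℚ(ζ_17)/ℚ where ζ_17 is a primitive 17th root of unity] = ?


[ℚ(ζ_n):ℚ] = deg Φ_n(x) = φ(n). Here φ(17) = 16

[ℚ(ζ_17)/ℚ where ζ_17 is a primitive 17th root of unity] = 16


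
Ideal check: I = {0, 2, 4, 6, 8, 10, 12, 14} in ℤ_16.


Check ideal conditions for I = {0, 2, 4, 6, 8, 10, 12, 14} in ℤ_16:
(1) I is an additive subgroup? Yes
(2) For r ∈ ℤ_16 and a ∈ I: r·a ∈ I? Yes

Yes, I is an ideal of ℤ_16


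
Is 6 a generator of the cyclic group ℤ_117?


g generates ℤ_n iff gcd(g, n) = 1
gcd(6, 117) = 3
Since gcd = 3 ≠ 1, ⟨6⟩ has order 39 < 117, so 6 is not a generator.

No, 6 does not generate ℤ_117


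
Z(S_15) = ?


Z(G) = {g ∈ G | gx = xg for all x ∈ G}
S_n is non-abelian for n ≥ 3; Z(S_15) is trivial

Z(S_15) = {e}


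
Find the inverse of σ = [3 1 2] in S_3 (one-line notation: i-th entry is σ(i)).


To find σ⁻¹, swap domain and range:
σ(1) = 3 → σ⁻¹(3) = 1
σ(2) = 1 → σ⁻¹(1) = 2
σ(3) = 2 → σ⁻¹(2) = 3

σ⁻¹ = [2 3 1]


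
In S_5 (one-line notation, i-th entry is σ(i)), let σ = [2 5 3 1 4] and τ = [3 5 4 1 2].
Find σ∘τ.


σ∘τ: apply τ first, then σ
1 →τ 3 →σ 3
2 →τ 5 →σ 4
3 →τ 4 →σ 1
4 →τ 1 →σ 2
5 →τ 2 →σ 5

σ∘τ = [3 4 1 2 5]


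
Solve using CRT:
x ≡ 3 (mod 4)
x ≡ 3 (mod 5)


m₁ = 4, m₂ = 5, gcd = 1, so CRT applies. M = m₁·m₂ = 20
Let M₁ = M/m₁ = 5, M₂ = M/m₂ = 4
Find y₁ ≡ M₁⁻¹ (mod m₁): 5⁻¹ ≡ 1 (mod 4)
Find y₂ ≡ M₂⁻¹ (mod m₂): 4⁻¹ ≡ 4 (mod 5)
x = a₁·M₁·y₁ + a₂·M₂·y₂ = 3·5·1 + 3·4·4 = 63
Reduce mod 20: x ≡ 3
Check: 3 mod 4 = 3 ✓, 3 mod 5 = 3 ✓

x ≡ 3 (mod 20)


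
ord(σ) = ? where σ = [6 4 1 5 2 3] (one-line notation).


Cycle decomposition: (1 6 3) (2 4 5)
Cycle lengths: 3, 3
Order = lcm(3, 3) = 3

ord(σ) = 3


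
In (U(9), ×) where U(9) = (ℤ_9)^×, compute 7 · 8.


Operation: multiplication mod 9
7 · 8 = (a × b) mod 9 with a = 7, b = 8

7 · 8 = 2


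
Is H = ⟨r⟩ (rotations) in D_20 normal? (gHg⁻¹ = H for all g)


H = ⟨r⟩ (rotations) in D_20
The rotation subgroup ⟨r⟩ has index 2 in D_20, so it is normal

Yes, normal subgroup


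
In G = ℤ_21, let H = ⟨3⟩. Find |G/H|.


|⟨3⟩| = n / gcd(3, 21) = 21 / 3 = 7
H is normal (ℤ_21 is abelian).
|G/H| = |G| / |H| = 21 / 7 = 3

|G/H| = 3


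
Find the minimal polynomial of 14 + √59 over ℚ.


Let α = 14 + √59. Then α - 14 = √59, so (α - 14)² = 59, giving α² - 28α + 137 = 0. Degree 2 and α ∉ ℚ, so this is the minimal polynomial.

Minimal polynomial: x² - 28x + 137


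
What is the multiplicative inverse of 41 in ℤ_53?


Use the extended Euclidean algorithm to write 1 = 41·s + 53·t; then s mod 53 is the inverse.
Euclidean algorithm:
  41 = 0·53 + 41
  53 = 1·41 + 12
  41 = 3·12 + 5
  12 = 2·5 + 2
  5 = 2·2 + 1
  2 = 2·1 + 0
gcd(41,53) = 1
Back-substitution gives: 41·(22) + 53·(-17) = 1
So 41⁻¹ ≡ 22 ≡ 22 (mod 53)
Check: 41 × 22 = 902 ≡ 1 (mod 53) ✓

41⁻¹ ≡ 22 (mod 53)


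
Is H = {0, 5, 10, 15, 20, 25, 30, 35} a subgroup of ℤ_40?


Subgroup test for H = {0, 5, 10, 15, 20, 25, 30, 35} in (ℤ_40, +):
(1) 0 ∈ H? Yes
(2) Closure: for all a,b ∈ H, (a+b) mod 40 ∈ H? Yes
(3) Inverses: for all a ∈ H, -a mod 40 ∈ H? Yes

Yes, H is a subgroup of ℤ_40


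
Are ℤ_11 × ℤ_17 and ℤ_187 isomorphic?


Comparing ℤ_11 × ℤ_17 and ℤ_187:
gcd(11,17) = 1, so ℤ_11 × ℤ_17 ≅ ℤ_187 (CRT)

Yes, ℤ_11 × ℤ_17 ≅ ℤ_187


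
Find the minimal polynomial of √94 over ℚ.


√94 satisfies x² - 94 = 0, irreducible over ℚ since 94 is squarefree

Minimal polynomial: x² - 94


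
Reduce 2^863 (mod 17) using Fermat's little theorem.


Fermat's little theorem: if p is prime and gcd(a,p)=1, then a^(p-1) ≡ 1 (mod p)
p = 17 is prime, gcd(2,17) = 1
Reduce exponent: 863 mod 16 = 15
So 2^863 ≡ 2^15 (mod 17)
2^15 mod 17 = 9

2^863 ≡ 9 (mod 17)


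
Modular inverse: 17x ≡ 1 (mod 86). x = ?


Use the extended Euclidean algorithm to write 1 = 17·s + 86·t; then s mod 86 is the inverse.
Euclidean algorithm:
  17 = 0·86 + 17
  86 = 5·17 + 1
  17 = 17·1 + 0
gcd(17,86) = 1
Back-substitution gives: 17·(-5) + 86·(1) = 1
So 17⁻¹ ≡ -5 ≡ 81 (mod 86)
Check: 17 × 81 = 1377 ≡ 1 (mod 86) ✓

17⁻¹ ≡ 81 (mod 86)


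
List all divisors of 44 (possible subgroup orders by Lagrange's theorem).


Lagrange's theorem: |H| divides |G|
|G| = 44
Divisors of 44: 1, 2, 4, 11, 22, 44

Possible subgroup orders: {1, 2, 4, 11, 22, 44}


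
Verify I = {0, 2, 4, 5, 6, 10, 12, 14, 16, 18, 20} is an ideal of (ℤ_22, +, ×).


Check ideal conditions for I = {0, 2, 4, 5, 6, 10, 12, 14, 16, 18, 20} in ℤ_22:
(1) I is an additive subgroup? No
(2) For r ∈ ℤ_22 and a ∈ I: r·a ∈ I? No  [counterexample: r=2, a=4, r·a mod 22 = 8 ∉ I]

No, I is not an ideal of ℤ_22


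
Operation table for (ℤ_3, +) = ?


Elements: {0, 1, 2}
Operation: addition mod 3
Entry (a, b) = (a + b) mod 3

Cayley table:
  | 0 | 1 | 2
0 | 0 | 1 | 2
1 | 1 | 2 | 0
2 | 2 | 0 | 1


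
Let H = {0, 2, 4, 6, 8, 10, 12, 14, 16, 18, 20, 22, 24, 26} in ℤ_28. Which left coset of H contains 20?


20 + H = {20 + h (mod 28) : h ∈ H}
20+0=20, 20+2=22, 20+4=24, 20+6=26, 20+8=0, 20+10=2, 20+12=4, 20+14=6, 20+16=8, 20+18=10, 20+20=12, 20+22=14, 20+24=16, 20+26=18
20 + H = {0, 2, 4, 6, 8, 10, 12, 14, 16, 18, 20, 22, 24, 26} = 0 + H

20 + H = {0, 2, 4, 6, 8, 10, 12, 14, 16, 18, 20, 22, 24, 26}


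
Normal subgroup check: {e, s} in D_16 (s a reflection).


H = {e, s} in D_16 (s a reflection)
r·s·r⁻¹ = sr⁻² ≠ s for n ≥ 3, so {e, s} is not closed under conjugation

No, not a normal subgroup


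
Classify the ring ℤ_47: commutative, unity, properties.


ℤ_47 is a commutative ring with unity 1; 47 is prime, so ℤ_47 is a field (hence an integral domain)
Commutative: Yes
Integral domain: Yes
Has unity: Yes

ℤ_47: Commutative=Yes, Unity=Yes


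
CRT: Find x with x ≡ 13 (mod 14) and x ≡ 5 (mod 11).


m₁ = 14, m₂ = 11, gcd = 1, so CRT applies. M = m₁·m₂ = 154
Let M₁ = M/m₁ = 11, M₂ = M/m₂ = 14
Find y₁ ≡ M₁⁻¹ (mod m₁): 11⁻¹ ≡ 9 (mod 14)
Find y₂ ≡ M₂⁻¹ (mod m₂): 14⁻¹ ≡ 4 (mod 11)
x = a₁·M₁·y₁ + a₂·M₂·y₂ = 13·11·9 + 5·14·4 = 1567
Reduce mod 154: x ≡ 27
Check: 27 mod 14 = 13 ✓, 27 mod 11 = 5 ✓

x ≡ 27 (mod 154)


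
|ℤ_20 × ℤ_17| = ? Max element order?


|ℤ_20 × ℤ_17| = 20 × 17 = 340
Max element order = lcm(20,17) = 340
Cyclic? Yes (gcd=1)

|ℤ_20×ℤ_17| = 340, max element order = 340


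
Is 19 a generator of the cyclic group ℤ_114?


g generates ℤ_n iff gcd(g, n) = 1
gcd(19, 114) = 19
Since gcd = 19 ≠ 1, ⟨19⟩ has order 6 < 114, so 19 is not a generator.

No, 19 does not generate ℤ_114


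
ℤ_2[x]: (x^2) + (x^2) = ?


Add coefficients mod 2:
x^0: 0 + 0 = 0 (mod 2)
x^1: 0 + 0 = 0 (mod 2)
x^2: 1 + 1 = 0 (mod 2)
Result: 0

f + g = 0


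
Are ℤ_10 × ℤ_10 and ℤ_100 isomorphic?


Comparing ℤ_10 × ℤ_10 and ℤ_100:
gcd(10,10) = 10 ≠ 1. Max element order in ℤ_10×ℤ_10 is lcm(10,10) = 10 < 100, so it has no element of order 100

No, ℤ_10 × ℤ_10 ≇ ℤ_100


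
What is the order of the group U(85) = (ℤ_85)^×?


U(n) is the group of units mod n; |U(n)| = φ(n)
|U(85)| = φ(85) = 64

|U(85) = (ℤ_85)^×| = 64


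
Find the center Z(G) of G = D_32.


Z(G) = {g ∈ G | gx = xg for all x ∈ G}
For even n, Z(D_n) = {e, r^(n/2)}: the 180° rotation r^16 commutes with every reflection and rotation

Z(D_32) = {e, r^16}
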